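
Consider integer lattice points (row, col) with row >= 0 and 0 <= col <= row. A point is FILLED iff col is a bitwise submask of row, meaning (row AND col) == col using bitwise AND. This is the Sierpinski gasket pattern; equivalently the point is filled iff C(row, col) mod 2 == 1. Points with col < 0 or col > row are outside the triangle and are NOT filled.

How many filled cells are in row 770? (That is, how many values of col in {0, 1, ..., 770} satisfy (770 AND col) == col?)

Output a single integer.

770 in binary = 1100000010
popcount(770) = number of 1-bits in 1100000010 = 3
A col c satisfies (770 AND c) == c iff every set bit of c is also set in 770; each of the 3 set bits of 770 can independently be on or off in c.
count = 2^3 = 8

Answer: 8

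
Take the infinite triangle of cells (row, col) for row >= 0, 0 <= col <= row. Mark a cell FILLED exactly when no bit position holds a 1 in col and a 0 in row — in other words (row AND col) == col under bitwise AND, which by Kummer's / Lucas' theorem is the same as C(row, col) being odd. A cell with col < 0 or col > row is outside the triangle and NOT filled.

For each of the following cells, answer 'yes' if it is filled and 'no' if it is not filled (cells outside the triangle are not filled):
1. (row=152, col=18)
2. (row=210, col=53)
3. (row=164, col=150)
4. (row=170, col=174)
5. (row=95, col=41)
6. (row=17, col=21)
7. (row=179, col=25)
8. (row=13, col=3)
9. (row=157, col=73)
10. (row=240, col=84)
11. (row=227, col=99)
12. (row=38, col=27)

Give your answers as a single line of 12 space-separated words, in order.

(152,18): row=0b10011000, col=0b10010, row AND col = 0b10000 = 16; 16 != 18 -> empty
(210,53): row=0b11010010, col=0b110101, row AND col = 0b10000 = 16; 16 != 53 -> empty
(164,150): row=0b10100100, col=0b10010110, row AND col = 0b10000100 = 132; 132 != 150 -> empty
(170,174): col outside [0, 170] -> not filled
(95,41): row=0b1011111, col=0b101001, row AND col = 0b1001 = 9; 9 != 41 -> empty
(17,21): col outside [0, 17] -> not filled
(179,25): row=0b10110011, col=0b11001, row AND col = 0b10001 = 17; 17 != 25 -> empty
(13,3): row=0b1101, col=0b11, row AND col = 0b1 = 1; 1 != 3 -> empty
(157,73): row=0b10011101, col=0b1001001, row AND col = 0b1001 = 9; 9 != 73 -> empty
(240,84): row=0b11110000, col=0b1010100, row AND col = 0b1010000 = 80; 80 != 84 -> empty
(227,99): row=0b11100011, col=0b1100011, row AND col = 0b1100011 = 99; 99 == 99 -> filled
(38,27): row=0b100110, col=0b11011, row AND col = 0b10 = 2; 2 != 27 -> empty

Answer: no no no no no no no no no no yes no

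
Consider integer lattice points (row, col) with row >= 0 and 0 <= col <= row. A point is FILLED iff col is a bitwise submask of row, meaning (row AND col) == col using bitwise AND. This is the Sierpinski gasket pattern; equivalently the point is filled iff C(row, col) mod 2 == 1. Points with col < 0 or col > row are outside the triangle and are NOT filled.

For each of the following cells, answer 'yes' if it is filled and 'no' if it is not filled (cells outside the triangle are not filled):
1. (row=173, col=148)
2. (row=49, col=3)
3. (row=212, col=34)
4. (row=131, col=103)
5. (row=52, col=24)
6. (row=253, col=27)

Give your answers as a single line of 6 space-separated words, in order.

Answer: no no no no no no

Derivation:
(173,148): row=0b10101101, col=0b10010100, row AND col = 0b10000100 = 132; 132 != 148 -> empty
(49,3): row=0b110001, col=0b11, row AND col = 0b1 = 1; 1 != 3 -> empty
(212,34): row=0b11010100, col=0b100010, row AND col = 0b0 = 0; 0 != 34 -> empty
(131,103): row=0b10000011, col=0b1100111, row AND col = 0b11 = 3; 3 != 103 -> empty
(52,24): row=0b110100, col=0b11000, row AND col = 0b10000 = 16; 16 != 24 -> empty
(253,27): row=0b11111101, col=0b11011, row AND col = 0b11001 = 25; 25 != 27 -> empty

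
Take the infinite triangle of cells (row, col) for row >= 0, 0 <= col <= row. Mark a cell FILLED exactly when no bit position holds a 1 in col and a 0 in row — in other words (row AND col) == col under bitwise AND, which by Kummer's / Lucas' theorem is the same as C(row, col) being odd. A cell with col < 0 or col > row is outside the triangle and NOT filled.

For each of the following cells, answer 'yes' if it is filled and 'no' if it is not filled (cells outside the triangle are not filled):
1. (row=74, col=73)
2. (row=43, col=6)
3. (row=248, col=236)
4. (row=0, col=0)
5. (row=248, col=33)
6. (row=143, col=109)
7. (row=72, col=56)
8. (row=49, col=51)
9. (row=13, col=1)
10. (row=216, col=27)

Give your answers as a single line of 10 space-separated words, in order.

(74,73): row=0b1001010, col=0b1001001, row AND col = 0b1001000 = 72; 72 != 73 -> empty
(43,6): row=0b101011, col=0b110, row AND col = 0b10 = 2; 2 != 6 -> empty
(248,236): row=0b11111000, col=0b11101100, row AND col = 0b11101000 = 232; 232 != 236 -> empty
(0,0): row=0b0, col=0b0, row AND col = 0b0 = 0; 0 == 0 -> filled
(248,33): row=0b11111000, col=0b100001, row AND col = 0b100000 = 32; 32 != 33 -> empty
(143,109): row=0b10001111, col=0b1101101, row AND col = 0b1101 = 13; 13 != 109 -> empty
(72,56): row=0b1001000, col=0b111000, row AND col = 0b1000 = 8; 8 != 56 -> empty
(49,51): col outside [0, 49] -> not filled
(13,1): row=0b1101, col=0b1, row AND col = 0b1 = 1; 1 == 1 -> filled
(216,27): row=0b11011000, col=0b11011, row AND col = 0b11000 = 24; 24 != 27 -> empty

Answer: no no no yes no no no no yes no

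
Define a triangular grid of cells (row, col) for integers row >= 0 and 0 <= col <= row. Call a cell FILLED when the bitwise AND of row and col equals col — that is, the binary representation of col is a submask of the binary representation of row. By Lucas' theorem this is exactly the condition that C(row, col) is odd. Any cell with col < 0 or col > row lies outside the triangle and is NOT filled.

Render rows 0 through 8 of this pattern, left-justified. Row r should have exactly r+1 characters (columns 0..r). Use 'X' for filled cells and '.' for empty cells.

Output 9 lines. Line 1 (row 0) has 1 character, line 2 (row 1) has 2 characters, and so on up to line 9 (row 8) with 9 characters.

r0=0: X
r1=1: XX
r2=10: X.X
r3=11: XXXX
r4=100: X...X
r5=101: XX..XX
r6=110: X.X.X.X
r7=111: XXXXXXXX
r8=1000: X.......X

Answer: X
XX
X.X
XXXX
X...X
XX..XX
X.X.X.X
XXXXXXXX
X.......X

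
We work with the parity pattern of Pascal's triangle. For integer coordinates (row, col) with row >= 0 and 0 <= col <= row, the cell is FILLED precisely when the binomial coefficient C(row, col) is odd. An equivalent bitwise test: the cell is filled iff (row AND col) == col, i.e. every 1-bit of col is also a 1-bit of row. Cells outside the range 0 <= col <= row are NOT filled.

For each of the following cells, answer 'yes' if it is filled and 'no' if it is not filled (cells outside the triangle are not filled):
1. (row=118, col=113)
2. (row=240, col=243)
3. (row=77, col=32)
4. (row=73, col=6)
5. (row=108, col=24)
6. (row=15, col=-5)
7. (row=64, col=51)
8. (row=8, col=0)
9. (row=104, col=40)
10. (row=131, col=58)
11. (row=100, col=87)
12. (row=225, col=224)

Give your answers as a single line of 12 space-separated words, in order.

Answer: no no no no no no no yes yes no no yes

Derivation:
(118,113): row=0b1110110, col=0b1110001, row AND col = 0b1110000 = 112; 112 != 113 -> empty
(240,243): col outside [0, 240] -> not filled
(77,32): row=0b1001101, col=0b100000, row AND col = 0b0 = 0; 0 != 32 -> empty
(73,6): row=0b1001001, col=0b110, row AND col = 0b0 = 0; 0 != 6 -> empty
(108,24): row=0b1101100, col=0b11000, row AND col = 0b1000 = 8; 8 != 24 -> empty
(15,-5): col outside [0, 15] -> not filled
(64,51): row=0b1000000, col=0b110011, row AND col = 0b0 = 0; 0 != 51 -> empty
(8,0): row=0b1000, col=0b0, row AND col = 0b0 = 0; 0 == 0 -> filled
(104,40): row=0b1101000, col=0b101000, row AND col = 0b101000 = 40; 40 == 40 -> filled
(131,58): row=0b10000011, col=0b111010, row AND col = 0b10 = 2; 2 != 58 -> empty
(100,87): row=0b1100100, col=0b1010111, row AND col = 0b1000100 = 68; 68 != 87 -> empty
(225,224): row=0b11100001, col=0b11100000, row AND col = 0b11100000 = 224; 224 == 224 -> filled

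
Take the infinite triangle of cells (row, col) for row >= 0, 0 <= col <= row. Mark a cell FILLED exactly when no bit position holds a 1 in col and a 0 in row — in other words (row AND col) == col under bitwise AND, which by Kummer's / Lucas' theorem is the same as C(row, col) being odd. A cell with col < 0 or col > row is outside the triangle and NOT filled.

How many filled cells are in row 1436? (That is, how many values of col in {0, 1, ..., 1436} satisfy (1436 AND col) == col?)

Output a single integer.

1436 in binary = 10110011100
popcount(1436) = number of 1-bits in 10110011100 = 6
A col c satisfies (1436 AND c) == c iff every set bit of c is also set in 1436; each of the 6 set bits of 1436 can independently be on or off in c.
count = 2^6 = 64

Answer: 64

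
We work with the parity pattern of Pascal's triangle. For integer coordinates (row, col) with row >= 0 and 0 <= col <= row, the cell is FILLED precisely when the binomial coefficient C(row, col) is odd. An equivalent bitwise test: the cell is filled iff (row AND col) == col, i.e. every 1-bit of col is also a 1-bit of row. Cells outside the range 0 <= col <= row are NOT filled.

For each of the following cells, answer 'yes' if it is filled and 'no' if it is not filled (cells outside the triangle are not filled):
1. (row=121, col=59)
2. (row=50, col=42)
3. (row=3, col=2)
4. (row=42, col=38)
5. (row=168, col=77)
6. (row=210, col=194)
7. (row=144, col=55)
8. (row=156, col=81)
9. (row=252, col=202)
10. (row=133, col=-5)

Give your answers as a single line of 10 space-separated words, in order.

(121,59): row=0b1111001, col=0b111011, row AND col = 0b111001 = 57; 57 != 59 -> empty
(50,42): row=0b110010, col=0b101010, row AND col = 0b100010 = 34; 34 != 42 -> empty
(3,2): row=0b11, col=0b10, row AND col = 0b10 = 2; 2 == 2 -> filled
(42,38): row=0b101010, col=0b100110, row AND col = 0b100010 = 34; 34 != 38 -> empty
(168,77): row=0b10101000, col=0b1001101, row AND col = 0b1000 = 8; 8 != 77 -> empty
(210,194): row=0b11010010, col=0b11000010, row AND col = 0b11000010 = 194; 194 == 194 -> filled
(144,55): row=0b10010000, col=0b110111, row AND col = 0b10000 = 16; 16 != 55 -> empty
(156,81): row=0b10011100, col=0b1010001, row AND col = 0b10000 = 16; 16 != 81 -> empty
(252,202): row=0b11111100, col=0b11001010, row AND col = 0b11001000 = 200; 200 != 202 -> empty
(133,-5): col outside [0, 133] -> not filled

Answer: no no yes no no yes no no no no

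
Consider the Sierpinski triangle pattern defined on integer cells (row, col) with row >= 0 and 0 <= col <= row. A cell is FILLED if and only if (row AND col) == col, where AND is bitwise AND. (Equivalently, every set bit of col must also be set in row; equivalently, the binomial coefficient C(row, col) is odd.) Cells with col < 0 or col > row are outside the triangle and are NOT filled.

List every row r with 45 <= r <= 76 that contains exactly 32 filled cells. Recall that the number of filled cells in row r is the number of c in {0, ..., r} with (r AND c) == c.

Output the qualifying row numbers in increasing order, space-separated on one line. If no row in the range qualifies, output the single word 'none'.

Answer: 47 55 59 61 62

Derivation:
Row r has 2^popcount(r) filled cells, so we need popcount(r) = log2(32) = 5.
Scan r = 45..76 and keep those with exactly 5 one-bits:
r=45=101101 popcount=4 -> skip
r=46=101110 popcount=4 -> skip
r=47=101111 popcount=5 -> KEEP
r=48=110000 popcount=2 -> skip
r=49=110001 popcount=3 -> skip
r=50=110010 popcount=3 -> skip
r=51=110011 popcount=4 -> skip
r=52=110100 popcount=3 -> skip
r=53=110101 popcount=4 -> skip
r=54=110110 popcount=4 -> skip
r=55=110111 popcount=5 -> KEEP
r=56=111000 popcount=3 -> skip
r=57=111001 popcount=4 -> skip
r=58=111010 popcount=4 -> skip
r=59=111011 popcount=5 -> KEEP
r=60=111100 popcount=4 -> skip
r=61=111101 popcount=5 -> KEEP
r=62=111110 popcount=5 -> KEEP
r=63=111111 popcount=6 -> skip
r=64=1000000 popcount=1 -> skip
r=65=1000001 popcount=2 -> skip
r=66=1000010 popcount=2 -> skip
r=67=1000011 popcount=3 -> skip
r=68=1000100 popcount=2 -> skip
r=69=1000101 popcount=3 -> skip
r=70=1000110 popcount=3 -> skip
r=71=1000111 popcount=4 -> skip
r=72=1001000 popcount=2 -> skip
r=73=1001001 popcount=3 -> skip
r=74=1001010 popcount=3 -> skip
r=75=1001011 popcount=4 -> skip
r=76=1001100 popcount=3 -> skip
Kept rows: 47 55 59 61 62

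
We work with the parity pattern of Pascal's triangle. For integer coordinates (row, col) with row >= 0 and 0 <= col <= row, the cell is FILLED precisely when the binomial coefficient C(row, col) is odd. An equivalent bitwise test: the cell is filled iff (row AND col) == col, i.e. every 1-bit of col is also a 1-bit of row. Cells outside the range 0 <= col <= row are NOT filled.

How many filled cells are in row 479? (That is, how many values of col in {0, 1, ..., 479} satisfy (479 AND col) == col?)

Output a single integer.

479 in binary = 111011111
popcount(479) = number of 1-bits in 111011111 = 8
A col c satisfies (479 AND c) == c iff every set bit of c is also set in 479; each of the 8 set bits of 479 can independently be on or off in c.
count = 2^8 = 256

Answer: 256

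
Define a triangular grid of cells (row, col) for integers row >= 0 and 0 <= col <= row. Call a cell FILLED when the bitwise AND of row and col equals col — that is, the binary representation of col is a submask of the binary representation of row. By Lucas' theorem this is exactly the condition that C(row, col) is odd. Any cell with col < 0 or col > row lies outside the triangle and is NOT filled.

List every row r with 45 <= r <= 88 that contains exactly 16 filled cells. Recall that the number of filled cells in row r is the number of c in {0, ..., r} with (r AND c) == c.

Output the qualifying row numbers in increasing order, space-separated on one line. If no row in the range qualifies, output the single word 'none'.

Answer: 45 46 51 53 54 57 58 60 71 75 77 78 83 85 86

Derivation:
Row r has 2^popcount(r) filled cells, so we need popcount(r) = log2(16) = 4.
Scan r = 45..88 and keep those with exactly 4 one-bits:
r=45=101101 popcount=4 -> KEEP
r=46=101110 popcount=4 -> KEEP
r=47=101111 popcount=5 -> skip
r=48=110000 popcount=2 -> skip
r=49=110001 popcount=3 -> skip
r=50=110010 popcount=3 -> skip
r=51=110011 popcount=4 -> KEEP
r=52=110100 popcount=3 -> skip
r=53=110101 popcount=4 -> KEEP
r=54=110110 popcount=4 -> KEEP
r=55=110111 popcount=5 -> skip
r=56=111000 popcount=3 -> skip
r=57=111001 popcount=4 -> KEEP
r=58=111010 popcount=4 -> KEEP
r=59=111011 popcount=5 -> skip
r=60=111100 popcount=4 -> KEEP
r=61=111101 popcount=5 -> skip
r=62=111110 popcount=5 -> skip
r=63=111111 popcount=6 -> skip
r=64=1000000 popcount=1 -> skip
r=65=1000001 popcount=2 -> skip
r=66=1000010 popcount=2 -> skip
r=67=1000011 popcount=3 -> skip
r=68=1000100 popcount=2 -> skip
r=69=1000101 popcount=3 -> skip
r=70=1000110 popcount=3 -> skip
r=71=1000111 popcount=4 -> KEEP
r=72=1001000 popcount=2 -> skip
r=73=1001001 popcount=3 -> skip
r=74=1001010 popcount=3 -> skip
r=75=1001011 popcount=4 -> KEEP
r=76=1001100 popcount=3 -> skip
r=77=1001101 popcount=4 -> KEEP
r=78=1001110 popcount=4 -> KEEP
r=79=1001111 popcount=5 -> skip
r=80=1010000 popcount=2 -> skip
r=81=1010001 popcount=3 -> skip
r=82=1010010 popcount=3 -> skip
r=83=1010011 popcount=4 -> KEEP
r=84=1010100 popcount=3 -> skip
r=85=1010101 popcount=4 -> KEEP
r=86=1010110 popcount=4 -> KEEP
r=87=1010111 popcount=5 -> skip
r=88=1011000 popcount=3 -> skip
Kept rows: 45 46 51 53 54 57 58 60 71 75 77 78 83 85 86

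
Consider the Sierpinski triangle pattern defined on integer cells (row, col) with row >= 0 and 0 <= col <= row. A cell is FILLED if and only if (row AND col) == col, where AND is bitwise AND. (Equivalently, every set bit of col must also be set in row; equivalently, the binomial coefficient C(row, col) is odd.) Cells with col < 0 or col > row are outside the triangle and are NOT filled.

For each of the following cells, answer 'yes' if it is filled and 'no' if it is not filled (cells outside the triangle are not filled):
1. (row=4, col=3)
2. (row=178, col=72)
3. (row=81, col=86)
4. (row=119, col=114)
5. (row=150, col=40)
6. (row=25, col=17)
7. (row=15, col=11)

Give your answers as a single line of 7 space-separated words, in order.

Answer: no no no yes no yes yes

Derivation:
(4,3): row=0b100, col=0b11, row AND col = 0b0 = 0; 0 != 3 -> empty
(178,72): row=0b10110010, col=0b1001000, row AND col = 0b0 = 0; 0 != 72 -> empty
(81,86): col outside [0, 81] -> not filled
(119,114): row=0b1110111, col=0b1110010, row AND col = 0b1110010 = 114; 114 == 114 -> filled
(150,40): row=0b10010110, col=0b101000, row AND col = 0b0 = 0; 0 != 40 -> empty
(25,17): row=0b11001, col=0b10001, row AND col = 0b10001 = 17; 17 == 17 -> filled
(15,11): row=0b1111, col=0b1011, row AND col = 0b1011 = 11; 11 == 11 -> filled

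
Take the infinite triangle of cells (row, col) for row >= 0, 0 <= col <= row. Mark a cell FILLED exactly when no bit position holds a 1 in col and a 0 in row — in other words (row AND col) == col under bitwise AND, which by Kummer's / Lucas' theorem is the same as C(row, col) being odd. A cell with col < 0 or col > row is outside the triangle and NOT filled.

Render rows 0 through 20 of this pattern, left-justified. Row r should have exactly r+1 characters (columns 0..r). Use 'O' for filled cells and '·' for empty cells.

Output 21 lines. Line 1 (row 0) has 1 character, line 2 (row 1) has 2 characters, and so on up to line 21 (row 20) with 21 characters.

Answer: O
OO
O·O
OOOO
O···O
OO··OO
O·O·O·O
OOOOOOOO
O·······O
OO······OO
O·O·····O·O
OOOO····OOOO
O···O···O···O
OO··OO··OO··OO
O·O·O·O·O·O·O·O
OOOOOOOOOOOOOOOO
O···············O
OO··············OO
O·O·············O·O
OOOO············OOOO
O···O···········O···O

Derivation:
r0=0: O
r1=1: OO
r2=10: O·O
r3=11: OOOO
r4=100: O···O
r5=101: OO··OO
r6=110: O·O·O·O
r7=111: OOOOOOOO
r8=1000: O·······O
r9=1001: OO······OO
r10=1010: O·O·····O·O
r11=1011: OOOO····OOOO
r12=1100: O···O···O···O
r13=1101: OO··OO··OO··OO
r14=1110: O·O·O·O·O·O·O·O
r15=1111: OOOOOOOOOOOOOOOO
r16=10000: O···············O
r17=10001: OO··············OO
r18=10010: O·O·············O·O
r19=10011: OOOO············OOOO
r20=10100: O···O···········O···O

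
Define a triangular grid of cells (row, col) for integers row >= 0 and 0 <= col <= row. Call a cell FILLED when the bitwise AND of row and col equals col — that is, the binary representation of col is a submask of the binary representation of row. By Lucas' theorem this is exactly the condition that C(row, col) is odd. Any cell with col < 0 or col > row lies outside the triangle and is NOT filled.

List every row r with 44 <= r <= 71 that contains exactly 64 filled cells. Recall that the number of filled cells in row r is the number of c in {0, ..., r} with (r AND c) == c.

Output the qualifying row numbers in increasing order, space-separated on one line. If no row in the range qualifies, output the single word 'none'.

Row r has 2^popcount(r) filled cells, so we need popcount(r) = log2(64) = 6.
Scan r = 44..71 and keep those with exactly 6 one-bits:
r=44=101100 popcount=3 -> skip
r=45=101101 popcount=4 -> skip
r=46=101110 popcount=4 -> skip
r=47=101111 popcount=5 -> skip
r=48=110000 popcount=2 -> skip
r=49=110001 popcount=3 -> skip
r=50=110010 popcount=3 -> skip
r=51=110011 popcount=4 -> skip
r=52=110100 popcount=3 -> skip
r=53=110101 popcount=4 -> skip
r=54=110110 popcount=4 -> skip
r=55=110111 popcount=5 -> skip
r=56=111000 popcount=3 -> skip
r=57=111001 popcount=4 -> skip
r=58=111010 popcount=4 -> skip
r=59=111011 popcount=5 -> skip
r=60=111100 popcount=4 -> skip
r=61=111101 popcount=5 -> skip
r=62=111110 popcount=5 -> skip
r=63=111111 popcount=6 -> KEEP
r=64=1000000 popcount=1 -> skip
r=65=1000001 popcount=2 -> skip
r=66=1000010 popcount=2 -> skip
r=67=1000011 popcount=3 -> skip
r=68=1000100 popcount=2 -> skip
r=69=1000101 popcount=3 -> skip
r=70=1000110 popcount=3 -> skip
r=71=1000111 popcount=4 -> skip
Kept rows: 63

Answer: 63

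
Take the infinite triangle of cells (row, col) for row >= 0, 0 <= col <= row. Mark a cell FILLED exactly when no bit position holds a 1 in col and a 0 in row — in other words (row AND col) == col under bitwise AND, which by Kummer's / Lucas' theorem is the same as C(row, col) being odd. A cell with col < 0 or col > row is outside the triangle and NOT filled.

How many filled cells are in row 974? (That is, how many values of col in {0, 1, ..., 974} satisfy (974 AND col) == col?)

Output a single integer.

Answer: 128

Derivation:
974 in binary = 1111001110
popcount(974) = number of 1-bits in 1111001110 = 7
A col c satisfies (974 AND c) == c iff every set bit of c is also set in 974; each of the 7 set bits of 974 can independently be on or off in c.
count = 2^7 = 128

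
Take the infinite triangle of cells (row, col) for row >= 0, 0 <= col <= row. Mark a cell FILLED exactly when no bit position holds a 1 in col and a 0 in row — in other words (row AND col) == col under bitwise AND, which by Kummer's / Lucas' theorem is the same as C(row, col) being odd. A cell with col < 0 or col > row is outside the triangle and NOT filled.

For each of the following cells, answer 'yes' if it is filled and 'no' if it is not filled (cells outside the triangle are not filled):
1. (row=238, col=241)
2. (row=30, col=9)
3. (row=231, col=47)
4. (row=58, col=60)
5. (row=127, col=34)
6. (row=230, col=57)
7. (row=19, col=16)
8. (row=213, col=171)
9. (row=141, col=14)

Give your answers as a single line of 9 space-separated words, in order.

Answer: no no no no yes no yes no no

Derivation:
(238,241): col outside [0, 238] -> not filled
(30,9): row=0b11110, col=0b1001, row AND col = 0b1000 = 8; 8 != 9 -> empty
(231,47): row=0b11100111, col=0b101111, row AND col = 0b100111 = 39; 39 != 47 -> empty
(58,60): col outside [0, 58] -> not filled
(127,34): row=0b1111111, col=0b100010, row AND col = 0b100010 = 34; 34 == 34 -> filled
(230,57): row=0b11100110, col=0b111001, row AND col = 0b100000 = 32; 32 != 57 -> empty
(19,16): row=0b10011, col=0b10000, row AND col = 0b10000 = 16; 16 == 16 -> filled
(213,171): row=0b11010101, col=0b10101011, row AND col = 0b10000001 = 129; 129 != 171 -> empty
(141,14): row=0b10001101, col=0b1110, row AND col = 0b1100 = 12; 12 != 14 -> empty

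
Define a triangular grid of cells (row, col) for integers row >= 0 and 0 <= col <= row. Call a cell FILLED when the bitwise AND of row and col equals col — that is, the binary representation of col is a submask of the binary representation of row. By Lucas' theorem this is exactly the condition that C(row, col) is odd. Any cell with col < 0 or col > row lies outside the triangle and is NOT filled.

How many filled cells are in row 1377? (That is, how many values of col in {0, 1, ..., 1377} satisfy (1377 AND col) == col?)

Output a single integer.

Answer: 32

Derivation:
1377 in binary = 10101100001
popcount(1377) = number of 1-bits in 10101100001 = 5
A col c satisfies (1377 AND c) == c iff every set bit of c is also set in 1377; each of the 5 set bits of 1377 can independently be on or off in c.
count = 2^5 = 32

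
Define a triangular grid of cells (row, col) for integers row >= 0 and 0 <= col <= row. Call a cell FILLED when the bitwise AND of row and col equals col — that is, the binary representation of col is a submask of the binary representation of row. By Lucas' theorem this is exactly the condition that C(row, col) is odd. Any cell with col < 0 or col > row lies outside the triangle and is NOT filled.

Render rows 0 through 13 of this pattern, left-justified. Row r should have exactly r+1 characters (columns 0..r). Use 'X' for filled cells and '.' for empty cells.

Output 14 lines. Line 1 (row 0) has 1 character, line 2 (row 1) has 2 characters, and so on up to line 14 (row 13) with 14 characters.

Answer: X
XX
X.X
XXXX
X...X
XX..XX
X.X.X.X
XXXXXXXX
X.......X
XX......XX
X.X.....X.X
XXXX....XXXX
X...X...X...X
XX..XX..XX..XX

Derivation:
r0=0: X
r1=1: XX
r2=10: X.X
r3=11: XXXX
r4=100: X...X
r5=101: XX..XX
r6=110: X.X.X.X
r7=111: XXXXXXXX
r8=1000: X.......X
r9=1001: XX......XX
r10=1010: X.X.....X.X
r11=1011: XXXX....XXXX
r12=1100: X...X...X...X
r13=1101: XX..XX..XX..XX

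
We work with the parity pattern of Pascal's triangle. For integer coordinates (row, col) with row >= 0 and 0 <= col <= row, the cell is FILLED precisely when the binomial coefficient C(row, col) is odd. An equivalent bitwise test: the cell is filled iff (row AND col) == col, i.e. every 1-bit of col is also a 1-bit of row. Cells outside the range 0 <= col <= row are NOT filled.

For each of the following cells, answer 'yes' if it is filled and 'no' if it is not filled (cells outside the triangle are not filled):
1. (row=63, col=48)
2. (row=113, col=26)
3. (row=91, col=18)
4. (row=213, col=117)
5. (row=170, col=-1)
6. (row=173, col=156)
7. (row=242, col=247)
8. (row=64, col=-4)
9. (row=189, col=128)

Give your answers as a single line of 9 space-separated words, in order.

(63,48): row=0b111111, col=0b110000, row AND col = 0b110000 = 48; 48 == 48 -> filled
(113,26): row=0b1110001, col=0b11010, row AND col = 0b10000 = 16; 16 != 26 -> empty
(91,18): row=0b1011011, col=0b10010, row AND col = 0b10010 = 18; 18 == 18 -> filled
(213,117): row=0b11010101, col=0b1110101, row AND col = 0b1010101 = 85; 85 != 117 -> empty
(170,-1): col outside [0, 170] -> not filled
(173,156): row=0b10101101, col=0b10011100, row AND col = 0b10001100 = 140; 140 != 156 -> empty
(242,247): col outside [0, 242] -> not filled
(64,-4): col outside [0, 64] -> not filled
(189,128): row=0b10111101, col=0b10000000, row AND col = 0b10000000 = 128; 128 == 128 -> filled

Answer: yes no yes no no no no no yes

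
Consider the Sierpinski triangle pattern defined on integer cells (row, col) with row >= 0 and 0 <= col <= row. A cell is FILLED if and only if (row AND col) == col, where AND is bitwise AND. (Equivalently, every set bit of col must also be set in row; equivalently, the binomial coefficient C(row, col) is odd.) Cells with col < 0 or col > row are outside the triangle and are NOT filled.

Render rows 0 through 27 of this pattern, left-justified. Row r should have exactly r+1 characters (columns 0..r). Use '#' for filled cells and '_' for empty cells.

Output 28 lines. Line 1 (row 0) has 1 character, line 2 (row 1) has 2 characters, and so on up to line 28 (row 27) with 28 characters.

Answer: #
##
#_#
####
#___#
##__##
#_#_#_#
########
#_______#
##______##
#_#_____#_#
####____####
#___#___#___#
##__##__##__##
#_#_#_#_#_#_#_#
################
#_______________#
##______________##
#_#_____________#_#
####____________####
#___#___________#___#
##__##__________##__##
#_#_#_#_________#_#_#_#
########________########
#_______#_______#_______#
##______##______##______##
#_#_____#_#_____#_#_____#_#
####____####____####____####

Derivation:
r0=0: #
r1=1: ##
r2=10: #_#
r3=11: ####
r4=100: #___#
r5=101: ##__##
r6=110: #_#_#_#
r7=111: ########
r8=1000: #_______#
r9=1001: ##______##
r10=1010: #_#_____#_#
r11=1011: ####____####
r12=1100: #___#___#___#
r13=1101: ##__##__##__##
r14=1110: #_#_#_#_#_#_#_#
r15=1111: ################
r16=10000: #_______________#
r17=10001: ##______________##
r18=10010: #_#_____________#_#
r19=10011: ####____________####
r20=10100: #___#___________#___#
r21=10101: ##__##__________##__##
r22=10110: #_#_#_#_________#_#_#_#
r23=10111: ########________########
r24=11000: #_______#_______#_______#
r25=11001: ##______##______##______##
r26=11010: #_#_____#_#_____#_#_____#_#
r27=11011: ####____####____####____####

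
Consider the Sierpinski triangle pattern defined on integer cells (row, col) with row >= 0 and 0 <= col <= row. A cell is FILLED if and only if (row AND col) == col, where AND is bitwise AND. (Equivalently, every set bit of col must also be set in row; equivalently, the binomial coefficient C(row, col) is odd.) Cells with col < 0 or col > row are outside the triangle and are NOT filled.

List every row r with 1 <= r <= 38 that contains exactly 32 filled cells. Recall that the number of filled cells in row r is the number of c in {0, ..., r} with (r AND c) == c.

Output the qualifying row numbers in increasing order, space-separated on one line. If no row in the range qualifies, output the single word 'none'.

Answer: 31

Derivation:
Row r has 2^popcount(r) filled cells, so we need popcount(r) = log2(32) = 5.
Scan r = 1..38 and keep those with exactly 5 one-bits:
r=1=1 popcount=1 -> skip
r=2=10 popcount=1 -> skip
r=3=11 popcount=2 -> skip
r=4=100 popcount=1 -> skip
r=5=101 popcount=2 -> skip
r=6=110 popcount=2 -> skip
r=7=111 popcount=3 -> skip
r=8=1000 popcount=1 -> skip
r=9=1001 popcount=2 -> skip
r=10=1010 popcount=2 -> skip
r=11=1011 popcount=3 -> skip
r=12=1100 popcount=2 -> skip
r=13=1101 popcount=3 -> skip
r=14=1110 popcount=3 -> skip
r=15=1111 popcount=4 -> skip
r=16=10000 popcount=1 -> skip
r=17=10001 popcount=2 -> skip
r=18=10010 popcount=2 -> skip
r=19=10011 popcount=3 -> skip
r=20=10100 popcount=2 -> skip
r=21=10101 popcount=3 -> skip
r=22=10110 popcount=3 -> skip
r=23=10111 popcount=4 -> skip
r=24=11000 popcount=2 -> skip
r=25=11001 popcount=3 -> skip
r=26=11010 popcount=3 -> skip
r=27=11011 popcount=4 -> skip
r=28=11100 popcount=3 -> skip
r=29=11101 popcount=4 -> skip
r=30=11110 popcount=4 -> skip
r=31=11111 popcount=5 -> KEEP
r=32=100000 popcount=1 -> skip
r=33=100001 popcount=2 -> skip
r=34=100010 popcount=2 -> skip
r=35=100011 popcount=3 -> skip
r=36=100100 popcount=2 -> skip
r=37=100101 popcount=3 -> skip
r=38=100110 popcount=3 -> skip
Kept rows: 31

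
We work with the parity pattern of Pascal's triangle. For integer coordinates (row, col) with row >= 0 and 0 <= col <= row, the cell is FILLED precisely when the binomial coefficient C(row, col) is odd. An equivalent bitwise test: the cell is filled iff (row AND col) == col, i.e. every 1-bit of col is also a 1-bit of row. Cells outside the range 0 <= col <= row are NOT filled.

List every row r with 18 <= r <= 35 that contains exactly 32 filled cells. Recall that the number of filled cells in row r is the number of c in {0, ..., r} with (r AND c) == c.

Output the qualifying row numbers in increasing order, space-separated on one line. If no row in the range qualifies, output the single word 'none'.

Row r has 2^popcount(r) filled cells, so we need popcount(r) = log2(32) = 5.
Scan r = 18..35 and keep those with exactly 5 one-bits:
r=18=10010 popcount=2 -> skip
r=19=10011 popcount=3 -> skip
r=20=10100 popcount=2 -> skip
r=21=10101 popcount=3 -> skip
r=22=10110 popcount=3 -> skip
r=23=10111 popcount=4 -> skip
r=24=11000 popcount=2 -> skip
r=25=11001 popcount=3 -> skip
r=26=11010 popcount=3 -> skip
r=27=11011 popcount=4 -> skip
r=28=11100 popcount=3 -> skip
r=29=11101 popcount=4 -> skip
r=30=11110 popcount=4 -> skip
r=31=11111 popcount=5 -> KEEP
r=32=100000 popcount=1 -> skip
r=33=100001 popcount=2 -> skip
r=34=100010 popcount=2 -> skip
r=35=100011 popcount=3 -> skip
Kept rows: 31

Answer: 31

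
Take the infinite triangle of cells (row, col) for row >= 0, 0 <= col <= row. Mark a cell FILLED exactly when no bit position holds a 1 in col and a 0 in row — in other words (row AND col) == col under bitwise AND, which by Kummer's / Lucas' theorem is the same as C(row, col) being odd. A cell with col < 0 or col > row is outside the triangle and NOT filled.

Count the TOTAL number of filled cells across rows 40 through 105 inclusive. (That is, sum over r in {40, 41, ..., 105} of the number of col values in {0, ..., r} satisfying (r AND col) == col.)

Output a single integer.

r40=101000 pc2: +4 =4
r41=101001 pc3: +8 =12
r42=101010 pc3: +8 =20
r43=101011 pc4: +16 =36
r44=101100 pc3: +8 =44
r45=101101 pc4: +16 =60
r46=101110 pc4: +16 =76
r47=101111 pc5: +32 =108
r48=110000 pc2: +4 =112
r49=110001 pc3: +8 =120
r50=110010 pc3: +8 =128
r51=110011 pc4: +16 =144
r52=110100 pc3: +8 =152
r53=110101 pc4: +16 =168
r54=110110 pc4: +16 =184
r55=110111 pc5: +32 =216
r56=111000 pc3: +8 =224
r57=111001 pc4: +16 =240
r58=111010 pc4: +16 =256
r59=111011 pc5: +32 =288
r60=111100 pc4: +16 =304
r61=111101 pc5: +32 =336
r62=111110 pc5: +32 =368
r63=111111 pc6: +64 =432
r64=1000000 pc1: +2 =434
r65=1000001 pc2: +4 =438
r66=1000010 pc2: +4 =442
r67=1000011 pc3: +8 =450
r68=1000100 pc2: +4 =454
r69=1000101 pc3: +8 =462
r70=1000110 pc3: +8 =470
r71=1000111 pc4: +16 =486
r72=1001000 pc2: +4 =490
r73=1001001 pc3: +8 =498
r74=1001010 pc3: +8 =506
r75=1001011 pc4: +16 =522
r76=1001100 pc3: +8 =530
r77=1001101 pc4: +16 =546
r78=1001110 pc4: +16 =562
r79=1001111 pc5: +32 =594
r80=1010000 pc2: +4 =598
r81=1010001 pc3: +8 =606
r82=1010010 pc3: +8 =614
r83=1010011 pc4: +16 =630
r84=1010100 pc3: +8 =638
r85=1010101 pc4: +16 =654
r86=1010110 pc4: +16 =670
r87=1010111 pc5: +32 =702
r88=1011000 pc3: +8 =710
r89=1011001 pc4: +16 =726
r90=1011010 pc4: +16 =742
r91=1011011 pc5: +32 =774
r92=1011100 pc4: +16 =790
r93=1011101 pc5: +32 =822
r94=1011110 pc5: +32 =854
r95=1011111 pc6: +64 =918
r96=1100000 pc2: +4 =922
r97=1100001 pc3: +8 =930
r98=1100010 pc3: +8 =938
r99=1100011 pc4: +16 =954
r100=1100100 pc3: +8 =962
r101=1100101 pc4: +16 =978
r102=1100110 pc4: +16 =994
r103=1100111 pc5: +32 =1026
r104=1101000 pc3: +8 =1034
r105=1101001 pc4: +16 =1050

Answer: 1050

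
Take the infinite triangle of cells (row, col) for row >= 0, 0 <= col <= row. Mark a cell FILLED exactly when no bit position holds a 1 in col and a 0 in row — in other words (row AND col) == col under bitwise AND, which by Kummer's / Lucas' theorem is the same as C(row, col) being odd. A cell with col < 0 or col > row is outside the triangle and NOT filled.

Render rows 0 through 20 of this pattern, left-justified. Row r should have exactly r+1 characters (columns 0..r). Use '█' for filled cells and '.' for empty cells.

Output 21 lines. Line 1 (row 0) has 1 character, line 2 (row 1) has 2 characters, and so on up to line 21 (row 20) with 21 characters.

r0=0: █
r1=1: ██
r2=10: █.█
r3=11: ████
r4=100: █...█
r5=101: ██..██
r6=110: █.█.█.█
r7=111: ████████
r8=1000: █.......█
r9=1001: ██......██
r10=1010: █.█.....█.█
r11=1011: ████....████
r12=1100: █...█...█...█
r13=1101: ██..██..██..██
r14=1110: █.█.█.█.█.█.█.█
r15=1111: ████████████████
r16=10000: █...............█
r17=10001: ██..............██
r18=10010: █.█.............█.█
r19=10011: ████............████
r20=10100: █...█...........█...█

Answer: █
██
█.█
████
█...█
██..██
█.█.█.█
████████
█.......█
██......██
█.█.....█.█
████....████
█...█...█...█
██..██..██..██
█.█.█.█.█.█.█.█
████████████████
█...............█
██..............██
█.█.............█.█
████............████
█...█...........█...█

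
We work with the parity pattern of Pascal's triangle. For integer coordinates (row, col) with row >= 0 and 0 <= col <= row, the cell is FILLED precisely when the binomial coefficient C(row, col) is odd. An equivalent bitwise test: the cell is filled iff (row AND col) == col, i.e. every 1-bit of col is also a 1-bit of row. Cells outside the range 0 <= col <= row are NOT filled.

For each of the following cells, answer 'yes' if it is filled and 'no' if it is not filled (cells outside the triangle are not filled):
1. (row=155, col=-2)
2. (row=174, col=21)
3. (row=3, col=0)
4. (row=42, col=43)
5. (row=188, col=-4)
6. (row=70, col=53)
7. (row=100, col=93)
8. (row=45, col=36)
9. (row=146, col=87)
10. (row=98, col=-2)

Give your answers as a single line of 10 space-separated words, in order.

(155,-2): col outside [0, 155] -> not filled
(174,21): row=0b10101110, col=0b10101, row AND col = 0b100 = 4; 4 != 21 -> empty
(3,0): row=0b11, col=0b0, row AND col = 0b0 = 0; 0 == 0 -> filled
(42,43): col outside [0, 42] -> not filled
(188,-4): col outside [0, 188] -> not filled
(70,53): row=0b1000110, col=0b110101, row AND col = 0b100 = 4; 4 != 53 -> empty
(100,93): row=0b1100100, col=0b1011101, row AND col = 0b1000100 = 68; 68 != 93 -> empty
(45,36): row=0b101101, col=0b100100, row AND col = 0b100100 = 36; 36 == 36 -> filled
(146,87): row=0b10010010, col=0b1010111, row AND col = 0b10010 = 18; 18 != 87 -> empty
(98,-2): col outside [0, 98] -> not filled

Answer: no no yes no no no no yes no no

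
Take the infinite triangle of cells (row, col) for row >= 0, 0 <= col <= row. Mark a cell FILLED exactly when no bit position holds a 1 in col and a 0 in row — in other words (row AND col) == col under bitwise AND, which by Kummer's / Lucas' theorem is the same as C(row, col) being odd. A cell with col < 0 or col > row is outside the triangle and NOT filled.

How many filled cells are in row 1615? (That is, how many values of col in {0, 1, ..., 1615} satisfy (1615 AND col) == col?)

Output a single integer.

Answer: 128

Derivation:
1615 in binary = 11001001111
popcount(1615) = number of 1-bits in 11001001111 = 7
A col c satisfies (1615 AND c) == c iff every set bit of c is also set in 1615; each of the 7 set bits of 1615 can independently be on or off in c.
count = 2^7 = 128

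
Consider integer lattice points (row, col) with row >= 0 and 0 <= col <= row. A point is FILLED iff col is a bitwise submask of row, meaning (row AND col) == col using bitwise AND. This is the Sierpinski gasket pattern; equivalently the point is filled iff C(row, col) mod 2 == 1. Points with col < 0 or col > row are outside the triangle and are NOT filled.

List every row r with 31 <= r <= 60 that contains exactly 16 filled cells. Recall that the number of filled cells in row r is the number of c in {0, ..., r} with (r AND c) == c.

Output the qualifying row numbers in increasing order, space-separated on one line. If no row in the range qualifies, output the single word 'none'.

Row r has 2^popcount(r) filled cells, so we need popcount(r) = log2(16) = 4.
Scan r = 31..60 and keep those with exactly 4 one-bits:
r=31=11111 popcount=5 -> skip
r=32=100000 popcount=1 -> skip
r=33=100001 popcount=2 -> skip
r=34=100010 popcount=2 -> skip
r=35=100011 popcount=3 -> skip
r=36=100100 popcount=2 -> skip
r=37=100101 popcount=3 -> skip
r=38=100110 popcount=3 -> skip
r=39=100111 popcount=4 -> KEEP
r=40=101000 popcount=2 -> skip
r=41=101001 popcount=3 -> skip
r=42=101010 popcount=3 -> skip
r=43=101011 popcount=4 -> KEEP
r=44=101100 popcount=3 -> skip
r=45=101101 popcount=4 -> KEEP
r=46=101110 popcount=4 -> KEEP
r=47=101111 popcount=5 -> skip
r=48=110000 popcount=2 -> skip
r=49=110001 popcount=3 -> skip
r=50=110010 popcount=3 -> skip
r=51=110011 popcount=4 -> KEEP
r=52=110100 popcount=3 -> skip
r=53=110101 popcount=4 -> KEEP
r=54=110110 popcount=4 -> KEEP
r=55=110111 popcount=5 -> skip
r=56=111000 popcount=3 -> skip
r=57=111001 popcount=4 -> KEEP
r=58=111010 popcount=4 -> KEEP
r=59=111011 popcount=5 -> skip
r=60=111100 popcount=4 -> KEEP
Kept rows: 39 43 45 46 51 53 54 57 58 60

Answer: 39 43 45 46 51 53 54 57 58 60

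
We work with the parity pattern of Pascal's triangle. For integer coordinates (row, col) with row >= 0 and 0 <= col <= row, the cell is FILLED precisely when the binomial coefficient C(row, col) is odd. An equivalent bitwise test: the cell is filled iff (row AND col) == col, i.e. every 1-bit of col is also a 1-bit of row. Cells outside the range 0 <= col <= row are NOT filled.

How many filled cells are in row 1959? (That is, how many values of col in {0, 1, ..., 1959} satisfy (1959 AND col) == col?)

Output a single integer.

Answer: 256

Derivation:
1959 in binary = 11110100111
popcount(1959) = number of 1-bits in 11110100111 = 8
A col c satisfies (1959 AND c) == c iff every set bit of c is also set in 1959; each of the 8 set bits of 1959 can independently be on or off in c.
count = 2^8 = 256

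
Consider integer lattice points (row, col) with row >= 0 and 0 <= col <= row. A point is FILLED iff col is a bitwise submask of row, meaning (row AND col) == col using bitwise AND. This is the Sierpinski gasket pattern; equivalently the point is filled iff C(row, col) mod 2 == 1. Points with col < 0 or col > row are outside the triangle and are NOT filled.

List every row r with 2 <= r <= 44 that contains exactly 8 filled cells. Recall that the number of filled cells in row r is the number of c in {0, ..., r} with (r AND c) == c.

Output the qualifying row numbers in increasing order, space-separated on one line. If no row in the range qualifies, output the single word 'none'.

Row r has 2^popcount(r) filled cells, so we need popcount(r) = log2(8) = 3.
Scan r = 2..44 and keep those with exactly 3 one-bits:
r=2=10 popcount=1 -> skip
r=3=11 popcount=2 -> skip
r=4=100 popcount=1 -> skip
r=5=101 popcount=2 -> skip
r=6=110 popcount=2 -> skip
r=7=111 popcount=3 -> KEEP
r=8=1000 popcount=1 -> skip
r=9=1001 popcount=2 -> skip
r=10=1010 popcount=2 -> skip
r=11=1011 popcount=3 -> KEEP
r=12=1100 popcount=2 -> skip
r=13=1101 popcount=3 -> KEEP
r=14=1110 popcount=3 -> KEEP
r=15=1111 popcount=4 -> skip
r=16=10000 popcount=1 -> skip
r=17=10001 popcount=2 -> skip
r=18=10010 popcount=2 -> skip
r=19=10011 popcount=3 -> KEEP
r=20=10100 popcount=2 -> skip
r=21=10101 popcount=3 -> KEEP
r=22=10110 popcount=3 -> KEEP
r=23=10111 popcount=4 -> skip
r=24=11000 popcount=2 -> skip
r=25=11001 popcount=3 -> KEEP
r=26=11010 popcount=3 -> KEEP
r=27=11011 popcount=4 -> skip
r=28=11100 popcount=3 -> KEEP
r=29=11101 popcount=4 -> skip
r=30=11110 popcount=4 -> skip
r=31=11111 popcount=5 -> skip
r=32=100000 popcount=1 -> skip
r=33=100001 popcount=2 -> skip
r=34=100010 popcount=2 -> skip
r=35=100011 popcount=3 -> KEEP
r=36=100100 popcount=2 -> skip
r=37=100101 popcount=3 -> KEEP
r=38=100110 popcount=3 -> KEEP
r=39=100111 popcount=4 -> skip
r=40=101000 popcount=2 -> skip
r=41=101001 popcount=3 -> KEEP
r=42=101010 popcount=3 -> KEEP
r=43=101011 popcount=4 -> skip
r=44=101100 popcount=3 -> KEEP
Kept rows: 7 11 13 14 19 21 22 25 26 28 35 37 38 41 42 44

Answer: 7 11 13 14 19 21 22 25 26 28 35 37 38 41 42 44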